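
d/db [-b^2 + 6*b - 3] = 6 - 2*b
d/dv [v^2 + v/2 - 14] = 2*v + 1/2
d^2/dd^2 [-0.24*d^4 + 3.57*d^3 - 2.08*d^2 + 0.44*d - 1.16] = -2.88*d^2 + 21.42*d - 4.16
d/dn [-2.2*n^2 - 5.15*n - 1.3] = -4.4*n - 5.15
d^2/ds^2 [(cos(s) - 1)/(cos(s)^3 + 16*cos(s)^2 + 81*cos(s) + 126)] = (2*(cos(s) - 1)*(3*cos(s)^2 + 32*cos(s) + 81)^2*sin(s)^2 - (cos(s)^3 + 16*cos(s)^2 + 81*cos(s) + 126)^2*cos(s) + (cos(s)^3 + 16*cos(s)^2 + 81*cos(s) + 126)*(12*(1 - cos(2*s))^2 - 654*cos(s) + 752*cos(2*s) + 238*cos(3*s) + 9*cos(4*s) - 345)/8)/(cos(s)^3 + 16*cos(s)^2 + 81*cos(s) + 126)^3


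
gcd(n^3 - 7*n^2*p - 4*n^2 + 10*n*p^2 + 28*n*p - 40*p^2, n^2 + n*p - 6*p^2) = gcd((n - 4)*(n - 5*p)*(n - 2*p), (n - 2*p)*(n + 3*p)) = -n + 2*p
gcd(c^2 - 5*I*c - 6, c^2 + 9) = c - 3*I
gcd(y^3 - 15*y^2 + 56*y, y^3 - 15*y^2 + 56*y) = y^3 - 15*y^2 + 56*y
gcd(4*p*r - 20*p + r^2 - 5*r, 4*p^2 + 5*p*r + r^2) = 4*p + r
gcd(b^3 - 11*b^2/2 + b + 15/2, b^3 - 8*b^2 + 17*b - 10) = b - 5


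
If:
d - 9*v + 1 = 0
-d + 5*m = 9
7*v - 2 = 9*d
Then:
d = -11/74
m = 131/74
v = 7/74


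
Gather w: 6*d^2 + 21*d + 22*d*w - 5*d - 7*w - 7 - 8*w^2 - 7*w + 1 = 6*d^2 + 16*d - 8*w^2 + w*(22*d - 14) - 6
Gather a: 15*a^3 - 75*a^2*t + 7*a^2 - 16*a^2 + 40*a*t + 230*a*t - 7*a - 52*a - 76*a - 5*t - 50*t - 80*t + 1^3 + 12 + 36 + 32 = 15*a^3 + a^2*(-75*t - 9) + a*(270*t - 135) - 135*t + 81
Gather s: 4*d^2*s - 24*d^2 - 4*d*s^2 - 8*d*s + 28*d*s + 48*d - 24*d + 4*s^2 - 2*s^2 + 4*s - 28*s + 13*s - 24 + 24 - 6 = -24*d^2 + 24*d + s^2*(2 - 4*d) + s*(4*d^2 + 20*d - 11) - 6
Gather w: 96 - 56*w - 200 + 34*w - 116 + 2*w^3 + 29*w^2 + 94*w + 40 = 2*w^3 + 29*w^2 + 72*w - 180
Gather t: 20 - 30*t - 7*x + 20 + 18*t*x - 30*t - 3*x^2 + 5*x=t*(18*x - 60) - 3*x^2 - 2*x + 40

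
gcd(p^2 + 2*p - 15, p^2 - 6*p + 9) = p - 3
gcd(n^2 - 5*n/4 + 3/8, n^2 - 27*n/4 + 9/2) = n - 3/4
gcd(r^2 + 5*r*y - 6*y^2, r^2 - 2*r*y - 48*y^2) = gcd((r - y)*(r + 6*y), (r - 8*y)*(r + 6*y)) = r + 6*y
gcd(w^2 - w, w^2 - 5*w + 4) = w - 1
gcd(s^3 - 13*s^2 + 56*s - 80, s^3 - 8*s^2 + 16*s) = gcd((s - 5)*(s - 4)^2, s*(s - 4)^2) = s^2 - 8*s + 16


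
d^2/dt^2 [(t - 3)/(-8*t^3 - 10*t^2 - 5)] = 4*(-8*t^2*(t - 3)*(6*t + 5)^2 + (12*t^2 + 10*t + (t - 3)*(12*t + 5))*(8*t^3 + 10*t^2 + 5))/(8*t^3 + 10*t^2 + 5)^3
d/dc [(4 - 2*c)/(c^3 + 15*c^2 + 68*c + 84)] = 2*(2*c^3 + 9*c^2 - 60*c - 220)/(c^6 + 30*c^5 + 361*c^4 + 2208*c^3 + 7144*c^2 + 11424*c + 7056)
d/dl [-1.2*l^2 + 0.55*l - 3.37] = 0.55 - 2.4*l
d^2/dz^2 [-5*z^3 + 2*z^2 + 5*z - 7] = 4 - 30*z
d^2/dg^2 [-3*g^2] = -6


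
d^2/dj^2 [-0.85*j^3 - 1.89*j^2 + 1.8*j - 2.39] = -5.1*j - 3.78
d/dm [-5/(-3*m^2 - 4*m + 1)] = 10*(-3*m - 2)/(3*m^2 + 4*m - 1)^2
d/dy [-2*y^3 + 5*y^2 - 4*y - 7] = -6*y^2 + 10*y - 4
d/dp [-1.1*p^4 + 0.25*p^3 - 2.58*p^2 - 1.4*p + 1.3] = -4.4*p^3 + 0.75*p^2 - 5.16*p - 1.4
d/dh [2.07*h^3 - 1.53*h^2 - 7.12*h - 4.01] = 6.21*h^2 - 3.06*h - 7.12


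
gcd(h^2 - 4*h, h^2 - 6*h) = h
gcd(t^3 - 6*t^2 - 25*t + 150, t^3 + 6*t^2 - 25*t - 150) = t^2 - 25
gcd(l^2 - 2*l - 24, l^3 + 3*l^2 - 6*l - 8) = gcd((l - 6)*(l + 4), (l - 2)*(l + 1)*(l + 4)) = l + 4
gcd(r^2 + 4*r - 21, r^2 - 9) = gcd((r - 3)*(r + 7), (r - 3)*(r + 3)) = r - 3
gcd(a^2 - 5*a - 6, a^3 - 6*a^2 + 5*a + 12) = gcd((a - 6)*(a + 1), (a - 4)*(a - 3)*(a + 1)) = a + 1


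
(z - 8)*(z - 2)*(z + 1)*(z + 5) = z^4 - 4*z^3 - 39*z^2 + 46*z + 80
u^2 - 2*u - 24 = (u - 6)*(u + 4)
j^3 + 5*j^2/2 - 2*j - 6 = (j - 3/2)*(j + 2)^2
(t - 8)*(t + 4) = t^2 - 4*t - 32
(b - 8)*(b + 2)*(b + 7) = b^3 + b^2 - 58*b - 112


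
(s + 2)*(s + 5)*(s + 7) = s^3 + 14*s^2 + 59*s + 70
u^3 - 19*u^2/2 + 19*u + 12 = (u - 6)*(u - 4)*(u + 1/2)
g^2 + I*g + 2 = (g - I)*(g + 2*I)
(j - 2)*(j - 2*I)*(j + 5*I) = j^3 - 2*j^2 + 3*I*j^2 + 10*j - 6*I*j - 20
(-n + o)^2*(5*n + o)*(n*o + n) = 5*n^4*o + 5*n^4 - 9*n^3*o^2 - 9*n^3*o + 3*n^2*o^3 + 3*n^2*o^2 + n*o^4 + n*o^3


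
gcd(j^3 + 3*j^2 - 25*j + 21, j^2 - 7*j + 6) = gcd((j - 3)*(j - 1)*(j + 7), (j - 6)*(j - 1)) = j - 1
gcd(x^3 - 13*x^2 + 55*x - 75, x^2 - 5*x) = x - 5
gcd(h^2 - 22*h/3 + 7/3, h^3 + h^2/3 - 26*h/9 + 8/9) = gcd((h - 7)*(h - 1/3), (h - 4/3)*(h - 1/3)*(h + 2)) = h - 1/3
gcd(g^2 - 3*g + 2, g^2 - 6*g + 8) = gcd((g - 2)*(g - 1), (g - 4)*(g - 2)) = g - 2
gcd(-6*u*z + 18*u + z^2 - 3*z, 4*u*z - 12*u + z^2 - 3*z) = z - 3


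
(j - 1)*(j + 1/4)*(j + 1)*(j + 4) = j^4 + 17*j^3/4 - 17*j/4 - 1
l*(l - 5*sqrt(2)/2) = l^2 - 5*sqrt(2)*l/2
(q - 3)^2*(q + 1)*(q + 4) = q^4 - q^3 - 17*q^2 + 21*q + 36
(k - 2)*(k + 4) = k^2 + 2*k - 8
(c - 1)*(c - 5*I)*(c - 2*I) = c^3 - c^2 - 7*I*c^2 - 10*c + 7*I*c + 10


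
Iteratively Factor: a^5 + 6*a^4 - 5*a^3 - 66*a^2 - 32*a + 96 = (a - 1)*(a^4 + 7*a^3 + 2*a^2 - 64*a - 96) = (a - 1)*(a + 4)*(a^3 + 3*a^2 - 10*a - 24) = (a - 3)*(a - 1)*(a + 4)*(a^2 + 6*a + 8) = (a - 3)*(a - 1)*(a + 4)^2*(a + 2)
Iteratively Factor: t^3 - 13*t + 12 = (t - 3)*(t^2 + 3*t - 4) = (t - 3)*(t - 1)*(t + 4)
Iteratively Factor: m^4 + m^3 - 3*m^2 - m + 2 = (m - 1)*(m^3 + 2*m^2 - m - 2) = (m - 1)*(m + 2)*(m^2 - 1) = (m - 1)*(m + 1)*(m + 2)*(m - 1)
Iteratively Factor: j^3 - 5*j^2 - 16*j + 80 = (j - 5)*(j^2 - 16) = (j - 5)*(j + 4)*(j - 4)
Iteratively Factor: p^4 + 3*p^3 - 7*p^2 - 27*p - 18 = (p + 3)*(p^3 - 7*p - 6) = (p - 3)*(p + 3)*(p^2 + 3*p + 2) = (p - 3)*(p + 1)*(p + 3)*(p + 2)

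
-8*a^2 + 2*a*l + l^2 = (-2*a + l)*(4*a + l)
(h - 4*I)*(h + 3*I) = h^2 - I*h + 12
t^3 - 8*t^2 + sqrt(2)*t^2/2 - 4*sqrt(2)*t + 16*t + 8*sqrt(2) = (t - 4)^2*(t + sqrt(2)/2)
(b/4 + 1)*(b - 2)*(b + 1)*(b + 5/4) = b^4/4 + 17*b^3/16 - 9*b^2/16 - 31*b/8 - 5/2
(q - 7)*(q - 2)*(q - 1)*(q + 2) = q^4 - 8*q^3 + 3*q^2 + 32*q - 28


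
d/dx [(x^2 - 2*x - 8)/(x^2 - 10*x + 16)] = 8*(-x^2 + 6*x - 14)/(x^4 - 20*x^3 + 132*x^2 - 320*x + 256)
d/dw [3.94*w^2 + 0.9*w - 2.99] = 7.88*w + 0.9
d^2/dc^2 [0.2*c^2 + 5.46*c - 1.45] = 0.400000000000000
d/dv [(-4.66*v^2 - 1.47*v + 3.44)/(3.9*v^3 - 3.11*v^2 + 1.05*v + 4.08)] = (18.174*v^4 + 11.466*v^3 - 49.7127*v^2 - 16.6288*v - 9.6096)/(15.21*v^6 - 24.258*v^5 + 17.8621*v^4 + 25.293*v^3 - 24.2751*v^2 + 8.568*v + 16.6464)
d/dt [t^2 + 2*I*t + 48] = 2*t + 2*I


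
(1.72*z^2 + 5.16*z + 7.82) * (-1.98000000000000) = -3.4056*z^2 - 10.2168*z - 15.4836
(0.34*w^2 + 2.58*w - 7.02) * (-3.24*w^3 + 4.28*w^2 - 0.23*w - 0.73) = -1.1016*w^5 - 6.904*w^4 + 33.709*w^3 - 30.8872*w^2 - 0.2688*w + 5.1246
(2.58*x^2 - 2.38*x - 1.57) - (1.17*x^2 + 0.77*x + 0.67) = 1.41*x^2 - 3.15*x - 2.24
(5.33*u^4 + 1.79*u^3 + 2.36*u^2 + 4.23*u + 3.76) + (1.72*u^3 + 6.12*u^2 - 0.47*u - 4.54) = 5.33*u^4 + 3.51*u^3 + 8.48*u^2 + 3.76*u - 0.78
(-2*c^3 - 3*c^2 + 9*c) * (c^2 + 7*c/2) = -2*c^5 - 10*c^4 - 3*c^3/2 + 63*c^2/2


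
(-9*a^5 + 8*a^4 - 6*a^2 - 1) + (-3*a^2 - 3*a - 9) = -9*a^5 + 8*a^4 - 9*a^2 - 3*a - 10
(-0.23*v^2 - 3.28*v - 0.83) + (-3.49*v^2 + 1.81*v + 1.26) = -3.72*v^2 - 1.47*v + 0.43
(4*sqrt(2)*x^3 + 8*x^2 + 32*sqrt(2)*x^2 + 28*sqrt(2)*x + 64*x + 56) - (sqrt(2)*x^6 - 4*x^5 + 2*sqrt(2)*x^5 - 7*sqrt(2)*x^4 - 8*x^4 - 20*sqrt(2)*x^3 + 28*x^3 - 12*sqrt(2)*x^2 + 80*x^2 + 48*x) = -sqrt(2)*x^6 - 2*sqrt(2)*x^5 + 4*x^5 + 8*x^4 + 7*sqrt(2)*x^4 - 28*x^3 + 24*sqrt(2)*x^3 - 72*x^2 + 44*sqrt(2)*x^2 + 16*x + 28*sqrt(2)*x + 56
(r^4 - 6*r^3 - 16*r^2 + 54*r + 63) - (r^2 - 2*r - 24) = r^4 - 6*r^3 - 17*r^2 + 56*r + 87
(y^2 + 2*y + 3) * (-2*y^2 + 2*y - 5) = -2*y^4 - 2*y^3 - 7*y^2 - 4*y - 15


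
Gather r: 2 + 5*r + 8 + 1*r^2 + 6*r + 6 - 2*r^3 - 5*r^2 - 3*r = -2*r^3 - 4*r^2 + 8*r + 16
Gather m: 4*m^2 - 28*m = 4*m^2 - 28*m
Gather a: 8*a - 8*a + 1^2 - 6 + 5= 0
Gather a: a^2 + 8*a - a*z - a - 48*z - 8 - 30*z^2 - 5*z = a^2 + a*(7 - z) - 30*z^2 - 53*z - 8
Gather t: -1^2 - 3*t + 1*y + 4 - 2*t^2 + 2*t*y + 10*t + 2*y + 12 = -2*t^2 + t*(2*y + 7) + 3*y + 15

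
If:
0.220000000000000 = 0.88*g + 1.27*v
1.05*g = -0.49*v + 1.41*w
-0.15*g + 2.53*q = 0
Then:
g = 1.9845949240829*w - 0.119472459270753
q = 0.117663730676852*w - 0.00708334738759402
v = 0.256012412723041 - 1.37515238834091*w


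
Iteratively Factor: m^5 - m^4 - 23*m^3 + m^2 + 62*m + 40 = (m + 1)*(m^4 - 2*m^3 - 21*m^2 + 22*m + 40) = (m + 1)^2*(m^3 - 3*m^2 - 18*m + 40) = (m + 1)^2*(m + 4)*(m^2 - 7*m + 10) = (m - 2)*(m + 1)^2*(m + 4)*(m - 5)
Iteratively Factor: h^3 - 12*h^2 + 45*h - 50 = (h - 2)*(h^2 - 10*h + 25) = (h - 5)*(h - 2)*(h - 5)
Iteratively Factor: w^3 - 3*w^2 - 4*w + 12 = (w + 2)*(w^2 - 5*w + 6) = (w - 2)*(w + 2)*(w - 3)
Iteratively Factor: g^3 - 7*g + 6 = (g + 3)*(g^2 - 3*g + 2) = (g - 1)*(g + 3)*(g - 2)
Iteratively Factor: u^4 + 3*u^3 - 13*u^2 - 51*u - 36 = (u - 4)*(u^3 + 7*u^2 + 15*u + 9) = (u - 4)*(u + 3)*(u^2 + 4*u + 3) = (u - 4)*(u + 1)*(u + 3)*(u + 3)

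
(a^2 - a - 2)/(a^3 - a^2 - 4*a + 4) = (a + 1)/(a^2 + a - 2)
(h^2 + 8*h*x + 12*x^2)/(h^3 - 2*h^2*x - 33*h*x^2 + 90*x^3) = (h + 2*x)/(h^2 - 8*h*x + 15*x^2)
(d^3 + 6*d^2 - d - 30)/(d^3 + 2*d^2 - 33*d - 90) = (d - 2)/(d - 6)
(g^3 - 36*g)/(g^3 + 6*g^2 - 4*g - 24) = g*(g - 6)/(g^2 - 4)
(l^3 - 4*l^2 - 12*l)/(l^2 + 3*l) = (l^2 - 4*l - 12)/(l + 3)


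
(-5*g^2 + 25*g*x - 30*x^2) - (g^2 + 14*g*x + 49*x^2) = -6*g^2 + 11*g*x - 79*x^2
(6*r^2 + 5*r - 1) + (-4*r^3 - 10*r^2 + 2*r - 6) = -4*r^3 - 4*r^2 + 7*r - 7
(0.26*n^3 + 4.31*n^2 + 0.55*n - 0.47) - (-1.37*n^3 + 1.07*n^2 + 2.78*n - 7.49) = 1.63*n^3 + 3.24*n^2 - 2.23*n + 7.02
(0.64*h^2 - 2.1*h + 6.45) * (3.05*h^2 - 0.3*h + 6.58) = 1.952*h^4 - 6.597*h^3 + 24.5137*h^2 - 15.753*h + 42.441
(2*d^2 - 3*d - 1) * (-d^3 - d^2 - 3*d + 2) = -2*d^5 + d^4 - 2*d^3 + 14*d^2 - 3*d - 2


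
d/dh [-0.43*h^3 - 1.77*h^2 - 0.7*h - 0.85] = -1.29*h^2 - 3.54*h - 0.7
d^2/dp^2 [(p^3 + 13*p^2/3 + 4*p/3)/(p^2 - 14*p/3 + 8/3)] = 4*(549*p^3 - 972*p^2 + 144*p + 640)/(27*p^6 - 378*p^5 + 1980*p^4 - 4760*p^3 + 5280*p^2 - 2688*p + 512)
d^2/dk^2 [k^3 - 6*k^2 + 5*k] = 6*k - 12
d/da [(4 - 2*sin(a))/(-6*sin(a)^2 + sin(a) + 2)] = 2*(-6*sin(a)^2 + 24*sin(a) - 4)*cos(a)/(-6*sin(a)^2 + sin(a) + 2)^2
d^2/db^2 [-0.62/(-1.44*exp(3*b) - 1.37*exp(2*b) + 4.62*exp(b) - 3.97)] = ((-8.0352*exp(2*b) - 3.3976*exp(b) + 2.8644)*(1.44*exp(3*b) + 1.37*exp(2*b) - 4.62*exp(b) + 3.97) + 0.62*(4.32*exp(2*b) + 2.74*exp(b) - 4.62)*(8.64*exp(2*b) + 5.48*exp(b) - 9.24)*exp(b))*exp(b)/(1.44*exp(3*b) + 1.37*exp(2*b) - 4.62*exp(b) + 3.97)^3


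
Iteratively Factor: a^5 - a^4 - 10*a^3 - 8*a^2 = (a + 2)*(a^4 - 3*a^3 - 4*a^2) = a*(a + 2)*(a^3 - 3*a^2 - 4*a) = a*(a - 4)*(a + 2)*(a^2 + a) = a*(a - 4)*(a + 1)*(a + 2)*(a)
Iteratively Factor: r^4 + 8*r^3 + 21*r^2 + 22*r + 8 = (r + 1)*(r^3 + 7*r^2 + 14*r + 8) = (r + 1)*(r + 2)*(r^2 + 5*r + 4) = (r + 1)*(r + 2)*(r + 4)*(r + 1)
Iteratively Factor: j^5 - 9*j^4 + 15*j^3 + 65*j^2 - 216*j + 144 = (j - 4)*(j^4 - 5*j^3 - 5*j^2 + 45*j - 36) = (j - 4)*(j - 3)*(j^3 - 2*j^2 - 11*j + 12) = (j - 4)*(j - 3)*(j - 1)*(j^2 - j - 12) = (j - 4)^2*(j - 3)*(j - 1)*(j + 3)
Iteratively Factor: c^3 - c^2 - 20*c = (c - 5)*(c^2 + 4*c) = c*(c - 5)*(c + 4)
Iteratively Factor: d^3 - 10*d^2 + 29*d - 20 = (d - 1)*(d^2 - 9*d + 20) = (d - 5)*(d - 1)*(d - 4)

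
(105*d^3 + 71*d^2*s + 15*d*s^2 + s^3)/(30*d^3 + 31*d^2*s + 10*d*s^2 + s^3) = (7*d + s)/(2*d + s)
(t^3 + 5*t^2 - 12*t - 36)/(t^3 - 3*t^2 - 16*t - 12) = (t^2 + 3*t - 18)/(t^2 - 5*t - 6)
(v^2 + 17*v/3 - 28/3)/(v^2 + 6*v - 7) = (v - 4/3)/(v - 1)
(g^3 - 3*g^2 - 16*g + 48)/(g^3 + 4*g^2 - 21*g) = (g^2 - 16)/(g*(g + 7))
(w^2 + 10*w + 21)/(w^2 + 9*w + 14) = (w + 3)/(w + 2)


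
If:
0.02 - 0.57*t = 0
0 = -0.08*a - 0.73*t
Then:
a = -0.32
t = 0.04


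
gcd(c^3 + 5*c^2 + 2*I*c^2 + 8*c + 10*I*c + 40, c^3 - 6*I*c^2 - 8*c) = c - 2*I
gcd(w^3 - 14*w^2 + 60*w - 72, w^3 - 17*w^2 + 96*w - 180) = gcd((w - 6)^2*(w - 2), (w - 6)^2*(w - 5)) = w^2 - 12*w + 36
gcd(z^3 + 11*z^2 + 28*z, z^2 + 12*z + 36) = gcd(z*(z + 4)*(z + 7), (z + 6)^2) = 1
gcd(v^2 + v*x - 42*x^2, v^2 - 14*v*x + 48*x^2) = -v + 6*x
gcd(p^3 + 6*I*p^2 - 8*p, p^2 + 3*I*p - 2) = p + 2*I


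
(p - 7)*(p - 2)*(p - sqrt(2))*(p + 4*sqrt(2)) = p^4 - 9*p^3 + 3*sqrt(2)*p^3 - 27*sqrt(2)*p^2 + 6*p^2 + 42*sqrt(2)*p + 72*p - 112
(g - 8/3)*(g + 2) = g^2 - 2*g/3 - 16/3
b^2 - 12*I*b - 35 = (b - 7*I)*(b - 5*I)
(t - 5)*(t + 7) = t^2 + 2*t - 35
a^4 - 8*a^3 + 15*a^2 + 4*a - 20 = (a - 5)*(a - 2)^2*(a + 1)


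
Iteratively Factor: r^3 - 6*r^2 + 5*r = (r)*(r^2 - 6*r + 5) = r*(r - 5)*(r - 1)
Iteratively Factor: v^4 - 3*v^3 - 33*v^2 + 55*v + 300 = (v - 5)*(v^3 + 2*v^2 - 23*v - 60) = (v - 5)*(v + 3)*(v^2 - v - 20) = (v - 5)*(v + 3)*(v + 4)*(v - 5)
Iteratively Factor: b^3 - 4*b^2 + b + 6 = (b - 3)*(b^2 - b - 2) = (b - 3)*(b - 2)*(b + 1)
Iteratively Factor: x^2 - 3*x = (x - 3)*(x)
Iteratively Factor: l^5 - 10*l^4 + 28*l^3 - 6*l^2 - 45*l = (l + 1)*(l^4 - 11*l^3 + 39*l^2 - 45*l) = (l - 3)*(l + 1)*(l^3 - 8*l^2 + 15*l) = (l - 5)*(l - 3)*(l + 1)*(l^2 - 3*l) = (l - 5)*(l - 3)^2*(l + 1)*(l)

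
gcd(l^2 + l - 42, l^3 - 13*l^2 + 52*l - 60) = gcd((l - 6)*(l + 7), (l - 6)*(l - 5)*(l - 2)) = l - 6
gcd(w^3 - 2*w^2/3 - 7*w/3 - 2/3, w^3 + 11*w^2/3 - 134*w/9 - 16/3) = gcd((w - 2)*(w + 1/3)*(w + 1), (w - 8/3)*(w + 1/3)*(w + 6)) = w + 1/3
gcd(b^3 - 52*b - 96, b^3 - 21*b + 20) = 1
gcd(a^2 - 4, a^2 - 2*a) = a - 2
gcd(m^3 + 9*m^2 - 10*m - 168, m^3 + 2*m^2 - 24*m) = m^2 + 2*m - 24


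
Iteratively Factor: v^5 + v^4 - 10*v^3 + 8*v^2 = (v)*(v^4 + v^3 - 10*v^2 + 8*v) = v*(v - 1)*(v^3 + 2*v^2 - 8*v) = v*(v - 1)*(v + 4)*(v^2 - 2*v) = v^2*(v - 1)*(v + 4)*(v - 2)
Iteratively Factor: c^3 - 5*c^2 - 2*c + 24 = (c + 2)*(c^2 - 7*c + 12) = (c - 3)*(c + 2)*(c - 4)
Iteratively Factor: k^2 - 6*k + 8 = (k - 4)*(k - 2)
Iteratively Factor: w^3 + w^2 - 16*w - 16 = (w + 1)*(w^2 - 16) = (w + 1)*(w + 4)*(w - 4)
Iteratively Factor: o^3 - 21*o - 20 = (o + 4)*(o^2 - 4*o - 5) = (o - 5)*(o + 4)*(o + 1)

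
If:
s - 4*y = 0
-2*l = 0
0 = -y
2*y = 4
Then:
No Solution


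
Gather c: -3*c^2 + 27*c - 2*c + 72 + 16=-3*c^2 + 25*c + 88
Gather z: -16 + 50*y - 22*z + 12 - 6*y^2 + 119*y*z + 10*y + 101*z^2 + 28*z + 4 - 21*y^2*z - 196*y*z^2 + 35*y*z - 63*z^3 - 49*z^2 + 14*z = -6*y^2 + 60*y - 63*z^3 + z^2*(52 - 196*y) + z*(-21*y^2 + 154*y + 20)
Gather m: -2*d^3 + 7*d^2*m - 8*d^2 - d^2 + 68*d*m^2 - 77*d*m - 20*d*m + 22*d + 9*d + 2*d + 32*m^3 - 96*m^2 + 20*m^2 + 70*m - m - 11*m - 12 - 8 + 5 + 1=-2*d^3 - 9*d^2 + 33*d + 32*m^3 + m^2*(68*d - 76) + m*(7*d^2 - 97*d + 58) - 14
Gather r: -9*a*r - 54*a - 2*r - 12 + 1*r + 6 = -54*a + r*(-9*a - 1) - 6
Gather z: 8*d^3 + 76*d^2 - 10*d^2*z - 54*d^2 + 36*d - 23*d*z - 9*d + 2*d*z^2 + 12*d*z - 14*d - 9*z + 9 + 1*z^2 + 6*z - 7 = 8*d^3 + 22*d^2 + 13*d + z^2*(2*d + 1) + z*(-10*d^2 - 11*d - 3) + 2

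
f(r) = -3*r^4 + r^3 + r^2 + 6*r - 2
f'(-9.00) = 8979.00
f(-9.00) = -20387.00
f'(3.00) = -285.00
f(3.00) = -191.00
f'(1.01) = -1.28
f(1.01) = 2.99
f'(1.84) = -54.92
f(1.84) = -15.73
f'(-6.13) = 2870.63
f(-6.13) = -4467.62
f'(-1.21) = 29.23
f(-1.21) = -16.00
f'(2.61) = -181.70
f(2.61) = -100.96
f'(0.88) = 1.91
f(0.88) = 2.94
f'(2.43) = -143.61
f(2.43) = -71.77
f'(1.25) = -10.25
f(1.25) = 1.69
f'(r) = -12*r^3 + 3*r^2 + 2*r + 6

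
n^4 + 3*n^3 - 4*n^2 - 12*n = n*(n - 2)*(n + 2)*(n + 3)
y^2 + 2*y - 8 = (y - 2)*(y + 4)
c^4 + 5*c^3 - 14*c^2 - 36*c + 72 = (c - 2)^2*(c + 3)*(c + 6)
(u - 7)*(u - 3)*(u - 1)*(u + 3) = u^4 - 8*u^3 - 2*u^2 + 72*u - 63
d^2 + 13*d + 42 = (d + 6)*(d + 7)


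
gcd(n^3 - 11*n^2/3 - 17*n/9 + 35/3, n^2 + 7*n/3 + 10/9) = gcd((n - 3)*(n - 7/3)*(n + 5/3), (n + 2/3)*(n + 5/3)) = n + 5/3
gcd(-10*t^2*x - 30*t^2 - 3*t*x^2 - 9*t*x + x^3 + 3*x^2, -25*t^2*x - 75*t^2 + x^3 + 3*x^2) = -5*t*x - 15*t + x^2 + 3*x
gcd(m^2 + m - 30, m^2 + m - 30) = m^2 + m - 30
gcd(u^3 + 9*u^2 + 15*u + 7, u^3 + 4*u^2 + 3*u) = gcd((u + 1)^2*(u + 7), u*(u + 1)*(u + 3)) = u + 1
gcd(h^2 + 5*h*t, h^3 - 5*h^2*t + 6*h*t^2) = h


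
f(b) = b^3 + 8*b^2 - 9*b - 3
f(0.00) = -3.00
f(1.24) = 0.05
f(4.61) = 223.50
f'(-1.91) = -28.62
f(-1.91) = 36.41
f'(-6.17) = 6.49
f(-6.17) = 122.20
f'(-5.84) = -0.12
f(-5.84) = 123.23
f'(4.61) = 128.52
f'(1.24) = 15.45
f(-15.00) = -1443.00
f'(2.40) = 46.68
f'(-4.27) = -22.62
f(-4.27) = 103.44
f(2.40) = 35.30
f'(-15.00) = 426.00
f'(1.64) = 25.31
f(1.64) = 8.17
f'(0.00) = -9.00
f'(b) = 3*b^2 + 16*b - 9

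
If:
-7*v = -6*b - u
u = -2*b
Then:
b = 7*v/4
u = -7*v/2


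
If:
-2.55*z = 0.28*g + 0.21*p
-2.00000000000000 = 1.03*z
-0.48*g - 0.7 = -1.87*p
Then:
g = 14.59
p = 4.12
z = -1.94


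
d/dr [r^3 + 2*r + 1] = 3*r^2 + 2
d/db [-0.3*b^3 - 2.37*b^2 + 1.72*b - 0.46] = -0.9*b^2 - 4.74*b + 1.72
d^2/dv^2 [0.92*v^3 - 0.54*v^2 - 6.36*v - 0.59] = 5.52*v - 1.08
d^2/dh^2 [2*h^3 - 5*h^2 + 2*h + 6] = 12*h - 10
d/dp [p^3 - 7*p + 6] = 3*p^2 - 7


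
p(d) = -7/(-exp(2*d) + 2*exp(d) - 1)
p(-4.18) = 7.22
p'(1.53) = -1.36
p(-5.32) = 7.07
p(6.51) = 0.00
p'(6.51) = -0.00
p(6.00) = 0.00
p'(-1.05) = 17.83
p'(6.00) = 0.00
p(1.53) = 0.53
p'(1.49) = -1.53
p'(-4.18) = 0.22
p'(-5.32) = 0.07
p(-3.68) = 7.37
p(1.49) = 0.59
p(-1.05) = 16.56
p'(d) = -7*(2*exp(2*d) - 2*exp(d))/(-exp(2*d) + 2*exp(d) - 1)^2 = 14*(1 - exp(d))*exp(d)/(exp(2*d) - 2*exp(d) + 1)^2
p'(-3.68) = 0.38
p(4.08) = 0.00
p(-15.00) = 7.00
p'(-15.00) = 0.00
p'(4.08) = -0.00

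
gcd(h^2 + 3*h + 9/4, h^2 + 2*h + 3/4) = h + 3/2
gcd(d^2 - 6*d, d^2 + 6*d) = d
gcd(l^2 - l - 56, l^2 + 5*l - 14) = l + 7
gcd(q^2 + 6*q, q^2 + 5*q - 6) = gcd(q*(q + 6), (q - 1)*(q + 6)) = q + 6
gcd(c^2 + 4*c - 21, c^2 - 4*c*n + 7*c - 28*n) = c + 7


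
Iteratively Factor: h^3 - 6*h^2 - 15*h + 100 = (h + 4)*(h^2 - 10*h + 25) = (h - 5)*(h + 4)*(h - 5)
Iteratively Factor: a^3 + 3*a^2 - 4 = (a - 1)*(a^2 + 4*a + 4) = (a - 1)*(a + 2)*(a + 2)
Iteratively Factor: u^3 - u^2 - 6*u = (u + 2)*(u^2 - 3*u) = u*(u + 2)*(u - 3)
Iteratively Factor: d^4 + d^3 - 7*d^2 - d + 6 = (d + 1)*(d^3 - 7*d + 6) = (d + 1)*(d + 3)*(d^2 - 3*d + 2) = (d - 2)*(d + 1)*(d + 3)*(d - 1)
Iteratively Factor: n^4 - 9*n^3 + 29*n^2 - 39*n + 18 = (n - 3)*(n^3 - 6*n^2 + 11*n - 6) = (n - 3)^2*(n^2 - 3*n + 2) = (n - 3)^2*(n - 1)*(n - 2)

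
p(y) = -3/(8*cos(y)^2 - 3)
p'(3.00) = 0.29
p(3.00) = -0.62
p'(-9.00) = -1.36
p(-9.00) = -0.82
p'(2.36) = 22.60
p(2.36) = -2.91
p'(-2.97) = -0.36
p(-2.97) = -0.63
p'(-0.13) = 0.26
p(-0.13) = -0.62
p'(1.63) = 0.32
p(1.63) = 1.01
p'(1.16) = -5.91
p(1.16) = 1.74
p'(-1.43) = 0.83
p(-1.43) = 1.06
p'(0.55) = -2.70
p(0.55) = -1.07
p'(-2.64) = -2.04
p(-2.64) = -0.95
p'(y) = -48*sin(y)*cos(y)/(8*cos(y)^2 - 3)^2 = -24*sin(2*y)/(4*cos(2*y) + 1)^2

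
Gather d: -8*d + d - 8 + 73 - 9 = 56 - 7*d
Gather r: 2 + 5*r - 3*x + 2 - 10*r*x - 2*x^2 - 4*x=r*(5 - 10*x) - 2*x^2 - 7*x + 4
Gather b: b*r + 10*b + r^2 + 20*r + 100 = b*(r + 10) + r^2 + 20*r + 100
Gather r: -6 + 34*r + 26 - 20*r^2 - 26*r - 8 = -20*r^2 + 8*r + 12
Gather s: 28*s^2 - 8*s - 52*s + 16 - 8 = 28*s^2 - 60*s + 8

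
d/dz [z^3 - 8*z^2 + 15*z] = 3*z^2 - 16*z + 15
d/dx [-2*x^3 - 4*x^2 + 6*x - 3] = -6*x^2 - 8*x + 6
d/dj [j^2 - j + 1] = 2*j - 1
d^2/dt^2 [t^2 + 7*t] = 2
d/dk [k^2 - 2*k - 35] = 2*k - 2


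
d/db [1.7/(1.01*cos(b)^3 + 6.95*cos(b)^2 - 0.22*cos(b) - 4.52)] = (5.151*cos(b)^2 + 23.63*cos(b) - 0.374)*sin(b)/(1.01*cos(b)^3 + 6.95*cos(b)^2 - 0.22*cos(b) - 4.52)^2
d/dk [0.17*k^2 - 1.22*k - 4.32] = 0.34*k - 1.22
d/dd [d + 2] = 1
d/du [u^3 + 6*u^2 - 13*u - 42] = 3*u^2 + 12*u - 13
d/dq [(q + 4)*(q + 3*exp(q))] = q + (q + 4)*(3*exp(q) + 1) + 3*exp(q)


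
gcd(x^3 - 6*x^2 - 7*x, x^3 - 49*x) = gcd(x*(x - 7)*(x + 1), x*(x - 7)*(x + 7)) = x^2 - 7*x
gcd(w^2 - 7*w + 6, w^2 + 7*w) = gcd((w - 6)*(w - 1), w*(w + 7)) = 1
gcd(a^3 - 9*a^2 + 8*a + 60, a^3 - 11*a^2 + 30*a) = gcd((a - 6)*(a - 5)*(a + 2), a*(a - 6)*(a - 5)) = a^2 - 11*a + 30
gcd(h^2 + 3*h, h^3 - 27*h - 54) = h + 3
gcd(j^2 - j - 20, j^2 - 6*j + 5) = j - 5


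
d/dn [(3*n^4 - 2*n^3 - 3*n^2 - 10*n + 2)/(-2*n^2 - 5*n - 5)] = (-12*n^5 - 41*n^4 - 40*n^3 + 25*n^2 + 38*n + 60)/(4*n^4 + 20*n^3 + 45*n^2 + 50*n + 25)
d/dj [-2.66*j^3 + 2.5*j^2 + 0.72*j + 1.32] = -7.98*j^2 + 5.0*j + 0.72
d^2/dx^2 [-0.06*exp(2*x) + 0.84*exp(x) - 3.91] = (0.84 - 0.24*exp(x))*exp(x)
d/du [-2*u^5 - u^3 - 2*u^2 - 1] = u*(-10*u^3 - 3*u - 4)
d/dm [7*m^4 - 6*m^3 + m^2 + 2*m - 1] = 28*m^3 - 18*m^2 + 2*m + 2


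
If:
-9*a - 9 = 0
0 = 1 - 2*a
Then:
No Solution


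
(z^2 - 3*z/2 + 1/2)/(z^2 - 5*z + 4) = (z - 1/2)/(z - 4)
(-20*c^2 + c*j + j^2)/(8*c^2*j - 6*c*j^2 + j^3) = (-5*c - j)/(j*(2*c - j))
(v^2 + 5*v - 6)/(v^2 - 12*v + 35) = (v^2 + 5*v - 6)/(v^2 - 12*v + 35)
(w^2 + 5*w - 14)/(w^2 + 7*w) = (w - 2)/w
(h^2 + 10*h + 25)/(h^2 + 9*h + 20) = (h + 5)/(h + 4)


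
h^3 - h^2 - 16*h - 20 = (h - 5)*(h + 2)^2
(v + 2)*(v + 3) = v^2 + 5*v + 6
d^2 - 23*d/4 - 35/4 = (d - 7)*(d + 5/4)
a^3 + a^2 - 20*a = a*(a - 4)*(a + 5)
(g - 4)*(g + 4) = g^2 - 16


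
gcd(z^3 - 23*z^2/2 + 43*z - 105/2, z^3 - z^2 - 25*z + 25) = z - 5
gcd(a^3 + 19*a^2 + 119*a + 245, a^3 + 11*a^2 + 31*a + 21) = a + 7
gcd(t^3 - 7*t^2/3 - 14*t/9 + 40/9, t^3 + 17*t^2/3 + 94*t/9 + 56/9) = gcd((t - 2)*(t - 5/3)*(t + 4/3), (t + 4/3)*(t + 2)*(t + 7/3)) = t + 4/3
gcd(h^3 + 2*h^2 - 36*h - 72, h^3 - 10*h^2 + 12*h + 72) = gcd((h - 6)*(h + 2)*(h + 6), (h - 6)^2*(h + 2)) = h^2 - 4*h - 12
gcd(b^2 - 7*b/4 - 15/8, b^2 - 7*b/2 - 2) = 1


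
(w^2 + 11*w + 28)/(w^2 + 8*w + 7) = (w + 4)/(w + 1)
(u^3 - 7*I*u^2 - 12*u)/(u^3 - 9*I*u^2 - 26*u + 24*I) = u/(u - 2*I)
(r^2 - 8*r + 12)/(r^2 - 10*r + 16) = (r - 6)/(r - 8)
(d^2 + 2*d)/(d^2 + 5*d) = (d + 2)/(d + 5)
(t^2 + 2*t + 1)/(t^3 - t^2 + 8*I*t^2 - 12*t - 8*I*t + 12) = (t^2 + 2*t + 1)/(t^3 + t^2*(-1 + 8*I) + t*(-12 - 8*I) + 12)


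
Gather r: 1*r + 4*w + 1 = r + 4*w + 1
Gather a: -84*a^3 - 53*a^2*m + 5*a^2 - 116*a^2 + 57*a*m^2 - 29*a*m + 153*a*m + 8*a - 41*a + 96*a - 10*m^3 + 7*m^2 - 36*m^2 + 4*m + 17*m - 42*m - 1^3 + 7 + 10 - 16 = -84*a^3 + a^2*(-53*m - 111) + a*(57*m^2 + 124*m + 63) - 10*m^3 - 29*m^2 - 21*m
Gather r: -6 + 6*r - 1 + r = 7*r - 7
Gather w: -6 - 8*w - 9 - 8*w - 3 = -16*w - 18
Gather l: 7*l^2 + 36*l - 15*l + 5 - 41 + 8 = 7*l^2 + 21*l - 28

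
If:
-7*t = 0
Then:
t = 0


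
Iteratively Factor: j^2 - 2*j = (j)*(j - 2)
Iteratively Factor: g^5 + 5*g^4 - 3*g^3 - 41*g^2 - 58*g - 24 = (g - 3)*(g^4 + 8*g^3 + 21*g^2 + 22*g + 8) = (g - 3)*(g + 1)*(g^3 + 7*g^2 + 14*g + 8) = (g - 3)*(g + 1)*(g + 2)*(g^2 + 5*g + 4) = (g - 3)*(g + 1)^2*(g + 2)*(g + 4)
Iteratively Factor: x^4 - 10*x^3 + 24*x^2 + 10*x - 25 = (x + 1)*(x^3 - 11*x^2 + 35*x - 25) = (x - 5)*(x + 1)*(x^2 - 6*x + 5) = (x - 5)^2*(x + 1)*(x - 1)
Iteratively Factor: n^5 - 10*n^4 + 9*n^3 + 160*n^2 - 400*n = (n - 5)*(n^4 - 5*n^3 - 16*n^2 + 80*n) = n*(n - 5)*(n^3 - 5*n^2 - 16*n + 80) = n*(n - 5)*(n - 4)*(n^2 - n - 20) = n*(n - 5)^2*(n - 4)*(n + 4)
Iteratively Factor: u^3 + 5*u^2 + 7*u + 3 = (u + 1)*(u^2 + 4*u + 3) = (u + 1)^2*(u + 3)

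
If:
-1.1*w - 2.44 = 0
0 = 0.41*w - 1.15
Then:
No Solution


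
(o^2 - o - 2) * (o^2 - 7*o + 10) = o^4 - 8*o^3 + 15*o^2 + 4*o - 20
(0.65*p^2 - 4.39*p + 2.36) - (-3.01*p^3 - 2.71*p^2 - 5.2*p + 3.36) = 3.01*p^3 + 3.36*p^2 + 0.81*p - 1.0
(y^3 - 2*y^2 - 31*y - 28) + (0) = y^3 - 2*y^2 - 31*y - 28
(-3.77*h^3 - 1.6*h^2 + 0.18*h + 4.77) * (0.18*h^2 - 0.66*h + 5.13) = -0.6786*h^5 + 2.2002*h^4 - 18.2517*h^3 - 7.4682*h^2 - 2.2248*h + 24.4701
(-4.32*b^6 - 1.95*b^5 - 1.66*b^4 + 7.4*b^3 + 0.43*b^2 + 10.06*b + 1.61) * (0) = 0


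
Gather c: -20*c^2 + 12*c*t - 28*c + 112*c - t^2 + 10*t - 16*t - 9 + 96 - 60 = -20*c^2 + c*(12*t + 84) - t^2 - 6*t + 27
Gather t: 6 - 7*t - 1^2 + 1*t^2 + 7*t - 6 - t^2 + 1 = 0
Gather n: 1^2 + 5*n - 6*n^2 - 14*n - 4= -6*n^2 - 9*n - 3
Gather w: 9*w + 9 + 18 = 9*w + 27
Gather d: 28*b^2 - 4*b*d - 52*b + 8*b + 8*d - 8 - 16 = 28*b^2 - 44*b + d*(8 - 4*b) - 24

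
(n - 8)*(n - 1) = n^2 - 9*n + 8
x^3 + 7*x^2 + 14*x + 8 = (x + 1)*(x + 2)*(x + 4)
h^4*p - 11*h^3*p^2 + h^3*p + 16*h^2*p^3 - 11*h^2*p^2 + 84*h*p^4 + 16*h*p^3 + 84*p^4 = (h - 7*p)*(h - 6*p)*(h + 2*p)*(h*p + p)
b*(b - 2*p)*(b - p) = b^3 - 3*b^2*p + 2*b*p^2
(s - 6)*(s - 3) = s^2 - 9*s + 18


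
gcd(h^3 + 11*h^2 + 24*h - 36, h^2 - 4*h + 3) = h - 1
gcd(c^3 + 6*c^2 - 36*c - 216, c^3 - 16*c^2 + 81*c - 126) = c - 6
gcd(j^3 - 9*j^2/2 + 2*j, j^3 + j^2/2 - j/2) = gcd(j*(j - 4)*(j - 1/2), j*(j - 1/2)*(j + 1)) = j^2 - j/2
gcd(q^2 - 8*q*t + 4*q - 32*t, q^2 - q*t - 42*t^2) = 1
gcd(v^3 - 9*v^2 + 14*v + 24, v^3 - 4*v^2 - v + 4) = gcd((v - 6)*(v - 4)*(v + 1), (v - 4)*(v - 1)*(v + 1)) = v^2 - 3*v - 4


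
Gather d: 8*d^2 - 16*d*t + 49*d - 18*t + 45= 8*d^2 + d*(49 - 16*t) - 18*t + 45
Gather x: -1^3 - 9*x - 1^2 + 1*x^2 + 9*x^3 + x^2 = 9*x^3 + 2*x^2 - 9*x - 2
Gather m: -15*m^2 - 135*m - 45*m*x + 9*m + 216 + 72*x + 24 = -15*m^2 + m*(-45*x - 126) + 72*x + 240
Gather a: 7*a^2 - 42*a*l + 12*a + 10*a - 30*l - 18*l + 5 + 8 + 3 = 7*a^2 + a*(22 - 42*l) - 48*l + 16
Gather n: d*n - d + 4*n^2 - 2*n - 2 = -d + 4*n^2 + n*(d - 2) - 2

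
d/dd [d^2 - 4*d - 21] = 2*d - 4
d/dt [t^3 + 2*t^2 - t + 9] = 3*t^2 + 4*t - 1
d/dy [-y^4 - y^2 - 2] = -4*y^3 - 2*y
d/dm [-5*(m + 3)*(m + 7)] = -10*m - 50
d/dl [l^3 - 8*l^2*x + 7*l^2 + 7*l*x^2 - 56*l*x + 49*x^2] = 3*l^2 - 16*l*x + 14*l + 7*x^2 - 56*x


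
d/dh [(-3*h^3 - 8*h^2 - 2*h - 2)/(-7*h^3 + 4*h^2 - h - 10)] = 2*(-34*h^4 - 11*h^3 + 32*h^2 + 88*h + 9)/(49*h^6 - 56*h^5 + 30*h^4 + 132*h^3 - 79*h^2 + 20*h + 100)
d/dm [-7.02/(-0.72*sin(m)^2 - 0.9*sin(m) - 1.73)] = -(10.1088*sin(m) + 6.318)*cos(m)/(0.72*sin(m)^2 + 0.9*sin(m) + 1.73)^2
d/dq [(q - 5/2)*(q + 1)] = 2*q - 3/2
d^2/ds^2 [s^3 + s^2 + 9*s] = 6*s + 2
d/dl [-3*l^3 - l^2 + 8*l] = -9*l^2 - 2*l + 8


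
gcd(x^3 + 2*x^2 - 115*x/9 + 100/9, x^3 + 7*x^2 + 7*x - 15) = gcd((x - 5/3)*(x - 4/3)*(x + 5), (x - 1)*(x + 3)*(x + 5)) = x + 5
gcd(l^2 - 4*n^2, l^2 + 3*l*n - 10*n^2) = l - 2*n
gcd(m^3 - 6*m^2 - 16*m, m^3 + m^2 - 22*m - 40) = m + 2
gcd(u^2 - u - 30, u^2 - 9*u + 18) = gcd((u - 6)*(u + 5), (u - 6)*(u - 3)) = u - 6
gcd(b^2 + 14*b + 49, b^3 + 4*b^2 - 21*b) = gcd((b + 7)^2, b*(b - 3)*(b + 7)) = b + 7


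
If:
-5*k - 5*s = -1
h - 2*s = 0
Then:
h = 2*s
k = 1/5 - s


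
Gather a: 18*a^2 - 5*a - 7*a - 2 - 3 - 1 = 18*a^2 - 12*a - 6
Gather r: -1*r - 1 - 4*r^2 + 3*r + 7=-4*r^2 + 2*r + 6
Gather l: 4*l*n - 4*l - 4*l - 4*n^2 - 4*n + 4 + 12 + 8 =l*(4*n - 8) - 4*n^2 - 4*n + 24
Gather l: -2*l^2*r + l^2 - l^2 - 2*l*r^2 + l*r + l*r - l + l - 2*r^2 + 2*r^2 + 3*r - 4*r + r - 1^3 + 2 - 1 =-2*l^2*r + l*(-2*r^2 + 2*r)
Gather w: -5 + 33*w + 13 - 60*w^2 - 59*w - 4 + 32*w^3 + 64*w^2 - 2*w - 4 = 32*w^3 + 4*w^2 - 28*w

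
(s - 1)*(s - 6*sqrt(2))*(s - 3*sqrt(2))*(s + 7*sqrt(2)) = s^4 - 2*sqrt(2)*s^3 - s^3 - 90*s^2 + 2*sqrt(2)*s^2 + 90*s + 252*sqrt(2)*s - 252*sqrt(2)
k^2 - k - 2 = (k - 2)*(k + 1)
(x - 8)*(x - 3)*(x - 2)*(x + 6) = x^4 - 7*x^3 - 32*x^2 + 228*x - 288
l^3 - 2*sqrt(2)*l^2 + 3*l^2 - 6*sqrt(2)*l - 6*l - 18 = (l + 3)*(l - 3*sqrt(2))*(l + sqrt(2))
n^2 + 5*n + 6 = (n + 2)*(n + 3)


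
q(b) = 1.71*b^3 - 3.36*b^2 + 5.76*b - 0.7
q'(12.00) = 663.84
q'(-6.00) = 230.76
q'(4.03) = 61.99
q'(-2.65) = 59.59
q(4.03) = 79.86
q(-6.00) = -525.58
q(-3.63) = -147.68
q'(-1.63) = 30.34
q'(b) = 5.13*b^2 - 6.72*b + 5.76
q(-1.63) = -26.42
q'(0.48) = 3.72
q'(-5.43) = 193.51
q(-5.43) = -404.82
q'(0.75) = 3.61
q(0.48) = 1.48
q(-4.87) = -305.95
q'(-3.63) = 97.75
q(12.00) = 2539.46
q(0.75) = 2.45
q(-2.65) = -71.38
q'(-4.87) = 160.15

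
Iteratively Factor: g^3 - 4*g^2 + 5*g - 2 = (g - 2)*(g^2 - 2*g + 1) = (g - 2)*(g - 1)*(g - 1)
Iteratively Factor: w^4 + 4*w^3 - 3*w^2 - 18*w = (w - 2)*(w^3 + 6*w^2 + 9*w) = w*(w - 2)*(w^2 + 6*w + 9) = w*(w - 2)*(w + 3)*(w + 3)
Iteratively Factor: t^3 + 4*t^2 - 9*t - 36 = (t + 3)*(t^2 + t - 12) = (t - 3)*(t + 3)*(t + 4)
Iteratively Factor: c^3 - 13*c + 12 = (c - 1)*(c^2 + c - 12) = (c - 1)*(c + 4)*(c - 3)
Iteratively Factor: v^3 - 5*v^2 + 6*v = (v - 3)*(v^2 - 2*v) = (v - 3)*(v - 2)*(v)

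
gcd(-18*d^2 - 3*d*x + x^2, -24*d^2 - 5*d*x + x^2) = 3*d + x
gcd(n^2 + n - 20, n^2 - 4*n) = n - 4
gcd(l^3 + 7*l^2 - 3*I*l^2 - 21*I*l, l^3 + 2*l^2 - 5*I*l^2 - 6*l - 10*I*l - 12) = l - 3*I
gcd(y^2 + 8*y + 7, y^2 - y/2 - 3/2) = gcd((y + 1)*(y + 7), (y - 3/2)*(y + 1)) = y + 1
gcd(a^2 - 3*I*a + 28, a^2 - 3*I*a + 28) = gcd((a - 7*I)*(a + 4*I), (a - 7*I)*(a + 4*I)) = a^2 - 3*I*a + 28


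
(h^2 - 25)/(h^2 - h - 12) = (25 - h^2)/(-h^2 + h + 12)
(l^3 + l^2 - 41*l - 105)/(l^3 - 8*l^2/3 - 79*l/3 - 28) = 3*(l + 5)/(3*l + 4)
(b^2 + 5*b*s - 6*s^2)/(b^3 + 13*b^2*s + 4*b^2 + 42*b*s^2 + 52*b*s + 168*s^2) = (b - s)/(b^2 + 7*b*s + 4*b + 28*s)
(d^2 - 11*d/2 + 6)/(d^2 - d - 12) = (d - 3/2)/(d + 3)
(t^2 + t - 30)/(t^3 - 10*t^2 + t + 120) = (t + 6)/(t^2 - 5*t - 24)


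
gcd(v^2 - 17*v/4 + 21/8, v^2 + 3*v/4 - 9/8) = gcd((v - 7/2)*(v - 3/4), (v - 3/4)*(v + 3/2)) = v - 3/4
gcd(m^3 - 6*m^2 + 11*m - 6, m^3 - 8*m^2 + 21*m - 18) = m^2 - 5*m + 6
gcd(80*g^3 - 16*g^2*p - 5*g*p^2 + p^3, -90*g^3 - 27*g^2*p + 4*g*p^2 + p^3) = -5*g + p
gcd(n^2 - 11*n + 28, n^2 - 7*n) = n - 7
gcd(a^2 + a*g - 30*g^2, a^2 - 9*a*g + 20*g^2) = a - 5*g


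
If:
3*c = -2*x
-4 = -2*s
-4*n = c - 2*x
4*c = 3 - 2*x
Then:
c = 3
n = -3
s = 2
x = -9/2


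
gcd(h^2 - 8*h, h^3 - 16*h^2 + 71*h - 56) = h - 8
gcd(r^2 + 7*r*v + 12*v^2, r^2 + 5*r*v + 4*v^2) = r + 4*v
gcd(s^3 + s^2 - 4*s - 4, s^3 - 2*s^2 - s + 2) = s^2 - s - 2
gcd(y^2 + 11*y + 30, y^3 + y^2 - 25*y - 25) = y + 5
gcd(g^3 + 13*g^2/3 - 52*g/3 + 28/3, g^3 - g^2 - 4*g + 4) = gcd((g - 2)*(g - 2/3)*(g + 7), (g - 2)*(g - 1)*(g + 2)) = g - 2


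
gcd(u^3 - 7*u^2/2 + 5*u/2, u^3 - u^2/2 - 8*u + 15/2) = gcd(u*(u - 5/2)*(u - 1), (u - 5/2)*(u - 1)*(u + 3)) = u^2 - 7*u/2 + 5/2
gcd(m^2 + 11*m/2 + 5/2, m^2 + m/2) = m + 1/2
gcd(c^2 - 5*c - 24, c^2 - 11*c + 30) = 1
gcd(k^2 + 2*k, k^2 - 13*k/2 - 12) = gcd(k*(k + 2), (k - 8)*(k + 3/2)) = 1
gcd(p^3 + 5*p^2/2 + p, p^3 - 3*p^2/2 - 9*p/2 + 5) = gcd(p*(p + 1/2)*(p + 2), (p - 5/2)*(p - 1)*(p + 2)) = p + 2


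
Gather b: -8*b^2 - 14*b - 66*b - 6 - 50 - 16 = -8*b^2 - 80*b - 72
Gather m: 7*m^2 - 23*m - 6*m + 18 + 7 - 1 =7*m^2 - 29*m + 24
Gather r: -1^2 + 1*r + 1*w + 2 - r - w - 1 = 0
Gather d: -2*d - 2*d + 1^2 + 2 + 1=4 - 4*d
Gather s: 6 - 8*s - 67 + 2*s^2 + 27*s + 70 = 2*s^2 + 19*s + 9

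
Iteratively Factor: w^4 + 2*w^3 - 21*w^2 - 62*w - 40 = (w + 4)*(w^3 - 2*w^2 - 13*w - 10) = (w + 2)*(w + 4)*(w^2 - 4*w - 5) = (w + 1)*(w + 2)*(w + 4)*(w - 5)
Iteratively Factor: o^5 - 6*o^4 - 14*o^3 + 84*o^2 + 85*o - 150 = (o + 3)*(o^4 - 9*o^3 + 13*o^2 + 45*o - 50) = (o + 2)*(o + 3)*(o^3 - 11*o^2 + 35*o - 25) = (o - 5)*(o + 2)*(o + 3)*(o^2 - 6*o + 5) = (o - 5)^2*(o + 2)*(o + 3)*(o - 1)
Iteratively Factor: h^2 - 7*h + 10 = (h - 2)*(h - 5)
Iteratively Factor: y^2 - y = (y - 1)*(y)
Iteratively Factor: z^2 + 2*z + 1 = (z + 1)*(z + 1)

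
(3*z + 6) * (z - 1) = 3*z^2 + 3*z - 6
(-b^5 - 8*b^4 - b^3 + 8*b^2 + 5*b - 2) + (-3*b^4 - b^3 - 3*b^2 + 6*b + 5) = -b^5 - 11*b^4 - 2*b^3 + 5*b^2 + 11*b + 3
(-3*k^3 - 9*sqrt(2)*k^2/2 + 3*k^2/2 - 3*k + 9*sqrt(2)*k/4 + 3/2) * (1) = -3*k^3 - 9*sqrt(2)*k^2/2 + 3*k^2/2 - 3*k + 9*sqrt(2)*k/4 + 3/2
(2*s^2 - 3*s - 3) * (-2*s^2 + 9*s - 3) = -4*s^4 + 24*s^3 - 27*s^2 - 18*s + 9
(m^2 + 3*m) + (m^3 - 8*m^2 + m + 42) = m^3 - 7*m^2 + 4*m + 42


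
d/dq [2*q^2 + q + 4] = 4*q + 1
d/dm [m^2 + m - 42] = 2*m + 1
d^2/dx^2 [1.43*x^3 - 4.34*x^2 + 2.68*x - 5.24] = 8.58*x - 8.68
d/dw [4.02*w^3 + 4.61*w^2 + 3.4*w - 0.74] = 12.06*w^2 + 9.22*w + 3.4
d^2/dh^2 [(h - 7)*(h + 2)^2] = 6*h - 6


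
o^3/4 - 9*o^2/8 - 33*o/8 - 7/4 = (o/4 + 1/2)*(o - 7)*(o + 1/2)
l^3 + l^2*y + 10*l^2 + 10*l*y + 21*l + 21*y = (l + 3)*(l + 7)*(l + y)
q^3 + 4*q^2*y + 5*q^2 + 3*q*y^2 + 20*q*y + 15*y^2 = (q + 5)*(q + y)*(q + 3*y)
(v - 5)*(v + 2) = v^2 - 3*v - 10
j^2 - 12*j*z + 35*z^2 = (j - 7*z)*(j - 5*z)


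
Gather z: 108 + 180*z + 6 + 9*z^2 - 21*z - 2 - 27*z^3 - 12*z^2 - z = -27*z^3 - 3*z^2 + 158*z + 112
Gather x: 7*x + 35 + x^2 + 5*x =x^2 + 12*x + 35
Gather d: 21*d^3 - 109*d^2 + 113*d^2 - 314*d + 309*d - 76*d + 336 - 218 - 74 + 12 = 21*d^3 + 4*d^2 - 81*d + 56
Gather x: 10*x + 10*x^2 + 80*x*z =10*x^2 + x*(80*z + 10)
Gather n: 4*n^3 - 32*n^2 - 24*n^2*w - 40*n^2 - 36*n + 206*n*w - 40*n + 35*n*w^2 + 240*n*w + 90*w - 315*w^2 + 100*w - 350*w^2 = 4*n^3 + n^2*(-24*w - 72) + n*(35*w^2 + 446*w - 76) - 665*w^2 + 190*w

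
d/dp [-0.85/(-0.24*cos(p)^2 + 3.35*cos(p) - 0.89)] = (0.408*cos(p) - 2.8475)*sin(p)/(0.24*cos(p)^2 - 3.35*cos(p) + 0.89)^2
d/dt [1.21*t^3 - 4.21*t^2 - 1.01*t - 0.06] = 3.63*t^2 - 8.42*t - 1.01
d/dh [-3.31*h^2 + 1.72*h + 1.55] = 1.72 - 6.62*h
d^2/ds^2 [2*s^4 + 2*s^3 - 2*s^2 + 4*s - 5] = 24*s^2 + 12*s - 4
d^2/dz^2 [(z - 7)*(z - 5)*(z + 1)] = 6*z - 22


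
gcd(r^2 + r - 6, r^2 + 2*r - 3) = r + 3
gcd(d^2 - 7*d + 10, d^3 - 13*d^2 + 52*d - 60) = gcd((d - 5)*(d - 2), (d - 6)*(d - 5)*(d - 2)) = d^2 - 7*d + 10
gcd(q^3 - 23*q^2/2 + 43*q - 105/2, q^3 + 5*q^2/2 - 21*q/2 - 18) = q - 3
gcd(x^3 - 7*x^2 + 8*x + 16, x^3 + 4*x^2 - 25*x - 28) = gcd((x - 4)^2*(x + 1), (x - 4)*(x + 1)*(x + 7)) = x^2 - 3*x - 4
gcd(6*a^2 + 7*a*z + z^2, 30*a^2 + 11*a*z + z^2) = 6*a + z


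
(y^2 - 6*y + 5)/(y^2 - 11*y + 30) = (y - 1)/(y - 6)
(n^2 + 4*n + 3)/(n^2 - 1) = (n + 3)/(n - 1)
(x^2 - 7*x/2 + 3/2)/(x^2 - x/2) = (x - 3)/x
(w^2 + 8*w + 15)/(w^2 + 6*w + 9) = (w + 5)/(w + 3)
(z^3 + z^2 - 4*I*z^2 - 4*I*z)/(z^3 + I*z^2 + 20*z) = (z + 1)/(z + 5*I)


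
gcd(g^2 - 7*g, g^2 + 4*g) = g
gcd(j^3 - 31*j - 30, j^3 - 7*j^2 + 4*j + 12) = j^2 - 5*j - 6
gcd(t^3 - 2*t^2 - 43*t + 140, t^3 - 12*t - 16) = t - 4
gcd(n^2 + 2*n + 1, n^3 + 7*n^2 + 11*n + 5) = n^2 + 2*n + 1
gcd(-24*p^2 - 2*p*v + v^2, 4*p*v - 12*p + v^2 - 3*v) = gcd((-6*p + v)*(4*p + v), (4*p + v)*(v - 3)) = 4*p + v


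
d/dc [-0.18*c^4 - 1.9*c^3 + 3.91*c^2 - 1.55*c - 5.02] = -0.72*c^3 - 5.7*c^2 + 7.82*c - 1.55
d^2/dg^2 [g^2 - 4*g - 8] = 2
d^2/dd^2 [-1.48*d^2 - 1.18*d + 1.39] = -2.96000000000000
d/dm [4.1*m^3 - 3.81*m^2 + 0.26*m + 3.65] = 12.3*m^2 - 7.62*m + 0.26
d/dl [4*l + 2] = 4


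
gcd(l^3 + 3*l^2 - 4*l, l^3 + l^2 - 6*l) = l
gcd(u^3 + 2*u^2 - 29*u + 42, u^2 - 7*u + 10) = u - 2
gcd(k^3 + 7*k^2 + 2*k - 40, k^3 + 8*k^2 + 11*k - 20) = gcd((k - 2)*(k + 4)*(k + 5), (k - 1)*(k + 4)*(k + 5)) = k^2 + 9*k + 20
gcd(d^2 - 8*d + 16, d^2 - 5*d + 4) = d - 4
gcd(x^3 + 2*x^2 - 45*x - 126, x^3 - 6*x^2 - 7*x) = x - 7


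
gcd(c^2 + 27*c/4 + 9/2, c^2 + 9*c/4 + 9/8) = c + 3/4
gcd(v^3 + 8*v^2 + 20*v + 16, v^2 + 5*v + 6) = v + 2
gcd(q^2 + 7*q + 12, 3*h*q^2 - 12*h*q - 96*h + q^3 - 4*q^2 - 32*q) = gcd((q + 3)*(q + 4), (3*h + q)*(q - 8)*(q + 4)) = q + 4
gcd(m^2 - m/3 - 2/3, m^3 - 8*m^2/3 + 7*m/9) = 1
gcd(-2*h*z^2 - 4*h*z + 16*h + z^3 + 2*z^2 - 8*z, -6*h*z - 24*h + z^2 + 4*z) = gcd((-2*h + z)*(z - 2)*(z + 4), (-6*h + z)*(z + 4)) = z + 4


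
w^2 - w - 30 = (w - 6)*(w + 5)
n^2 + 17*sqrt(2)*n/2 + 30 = (n + 5*sqrt(2)/2)*(n + 6*sqrt(2))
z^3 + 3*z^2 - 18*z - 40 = (z - 4)*(z + 2)*(z + 5)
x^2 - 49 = (x - 7)*(x + 7)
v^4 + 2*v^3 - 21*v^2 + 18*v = v*(v - 3)*(v - 1)*(v + 6)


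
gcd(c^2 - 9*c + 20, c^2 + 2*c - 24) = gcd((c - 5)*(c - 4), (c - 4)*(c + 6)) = c - 4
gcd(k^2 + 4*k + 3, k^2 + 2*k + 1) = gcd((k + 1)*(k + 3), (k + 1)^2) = k + 1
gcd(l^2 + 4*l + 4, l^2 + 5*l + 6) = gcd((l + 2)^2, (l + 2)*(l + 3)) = l + 2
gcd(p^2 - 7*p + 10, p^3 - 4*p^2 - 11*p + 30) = p^2 - 7*p + 10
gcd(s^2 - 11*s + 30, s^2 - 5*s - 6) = s - 6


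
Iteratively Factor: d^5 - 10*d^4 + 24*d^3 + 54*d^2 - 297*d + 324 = (d - 3)*(d^4 - 7*d^3 + 3*d^2 + 63*d - 108) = (d - 3)^2*(d^3 - 4*d^2 - 9*d + 36) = (d - 3)^3*(d^2 - d - 12) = (d - 4)*(d - 3)^3*(d + 3)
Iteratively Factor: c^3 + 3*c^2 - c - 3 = (c - 1)*(c^2 + 4*c + 3) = (c - 1)*(c + 1)*(c + 3)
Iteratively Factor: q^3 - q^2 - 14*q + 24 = (q + 4)*(q^2 - 5*q + 6) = (q - 3)*(q + 4)*(q - 2)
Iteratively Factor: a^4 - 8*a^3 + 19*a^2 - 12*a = (a - 3)*(a^3 - 5*a^2 + 4*a) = (a - 4)*(a - 3)*(a^2 - a) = (a - 4)*(a - 3)*(a - 1)*(a)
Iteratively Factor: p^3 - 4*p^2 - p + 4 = (p + 1)*(p^2 - 5*p + 4) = (p - 1)*(p + 1)*(p - 4)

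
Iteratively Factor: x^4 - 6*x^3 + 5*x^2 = (x - 5)*(x^3 - x^2) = x*(x - 5)*(x^2 - x) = x*(x - 5)*(x - 1)*(x)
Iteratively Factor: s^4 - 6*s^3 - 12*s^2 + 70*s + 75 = (s - 5)*(s^3 - s^2 - 17*s - 15) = (s - 5)*(s + 3)*(s^2 - 4*s - 5) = (s - 5)^2*(s + 3)*(s + 1)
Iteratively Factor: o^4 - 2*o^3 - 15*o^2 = (o)*(o^3 - 2*o^2 - 15*o) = o^2*(o^2 - 2*o - 15) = o^2*(o + 3)*(o - 5)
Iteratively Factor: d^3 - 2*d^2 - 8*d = (d + 2)*(d^2 - 4*d) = (d - 4)*(d + 2)*(d)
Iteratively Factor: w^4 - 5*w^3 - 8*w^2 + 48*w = (w)*(w^3 - 5*w^2 - 8*w + 48) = w*(w - 4)*(w^2 - w - 12) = w*(w - 4)*(w + 3)*(w - 4)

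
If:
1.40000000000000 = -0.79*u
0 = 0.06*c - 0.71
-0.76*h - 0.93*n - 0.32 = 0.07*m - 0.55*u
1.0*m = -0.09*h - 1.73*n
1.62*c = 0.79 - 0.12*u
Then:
No Solution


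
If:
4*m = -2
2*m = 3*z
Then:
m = -1/2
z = -1/3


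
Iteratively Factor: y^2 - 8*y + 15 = (y - 5)*(y - 3)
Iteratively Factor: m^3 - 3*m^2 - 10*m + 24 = (m - 2)*(m^2 - m - 12) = (m - 2)*(m + 3)*(m - 4)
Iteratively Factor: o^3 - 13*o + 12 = (o - 1)*(o^2 + o - 12) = (o - 3)*(o - 1)*(o + 4)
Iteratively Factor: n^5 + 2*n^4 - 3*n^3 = (n + 3)*(n^4 - n^3) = n*(n + 3)*(n^3 - n^2) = n^2*(n + 3)*(n^2 - n) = n^2*(n - 1)*(n + 3)*(n)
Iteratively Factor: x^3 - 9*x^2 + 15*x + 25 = (x - 5)*(x^2 - 4*x - 5) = (x - 5)*(x + 1)*(x - 5)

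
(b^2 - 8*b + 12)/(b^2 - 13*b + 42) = (b - 2)/(b - 7)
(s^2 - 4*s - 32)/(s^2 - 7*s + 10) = (s^2 - 4*s - 32)/(s^2 - 7*s + 10)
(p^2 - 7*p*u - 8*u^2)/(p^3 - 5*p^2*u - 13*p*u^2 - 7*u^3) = (p - 8*u)/(p^2 - 6*p*u - 7*u^2)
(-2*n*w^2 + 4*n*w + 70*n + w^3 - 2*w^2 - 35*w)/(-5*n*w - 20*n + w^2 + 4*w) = (2*n*w^2 - 4*n*w - 70*n - w^3 + 2*w^2 + 35*w)/(5*n*w + 20*n - w^2 - 4*w)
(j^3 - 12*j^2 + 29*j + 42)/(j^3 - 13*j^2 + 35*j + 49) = (j - 6)/(j - 7)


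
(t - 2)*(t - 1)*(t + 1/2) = t^3 - 5*t^2/2 + t/2 + 1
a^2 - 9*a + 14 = (a - 7)*(a - 2)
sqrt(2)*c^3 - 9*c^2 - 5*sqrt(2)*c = c*(c - 5*sqrt(2))*(sqrt(2)*c + 1)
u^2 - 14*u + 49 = (u - 7)^2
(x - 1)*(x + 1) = x^2 - 1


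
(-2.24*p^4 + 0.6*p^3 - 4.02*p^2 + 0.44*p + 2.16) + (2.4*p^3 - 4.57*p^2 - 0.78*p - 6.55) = -2.24*p^4 + 3.0*p^3 - 8.59*p^2 - 0.34*p - 4.39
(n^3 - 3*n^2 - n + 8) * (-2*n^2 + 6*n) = -2*n^5 + 12*n^4 - 16*n^3 - 22*n^2 + 48*n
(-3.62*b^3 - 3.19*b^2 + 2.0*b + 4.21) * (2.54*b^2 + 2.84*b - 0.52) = -9.1948*b^5 - 18.3834*b^4 - 2.0972*b^3 + 18.0322*b^2 + 10.9164*b - 2.1892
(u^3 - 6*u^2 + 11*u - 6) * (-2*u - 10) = -2*u^4 + 2*u^3 + 38*u^2 - 98*u + 60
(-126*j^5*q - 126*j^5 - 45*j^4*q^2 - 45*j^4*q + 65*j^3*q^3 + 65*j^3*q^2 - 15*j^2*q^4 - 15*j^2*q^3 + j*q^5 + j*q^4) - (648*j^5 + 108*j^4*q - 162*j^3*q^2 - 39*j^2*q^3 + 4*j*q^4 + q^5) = -126*j^5*q - 774*j^5 - 45*j^4*q^2 - 153*j^4*q + 65*j^3*q^3 + 227*j^3*q^2 - 15*j^2*q^4 + 24*j^2*q^3 + j*q^5 - 3*j*q^4 - q^5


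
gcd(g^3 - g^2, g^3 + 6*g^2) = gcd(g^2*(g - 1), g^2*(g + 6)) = g^2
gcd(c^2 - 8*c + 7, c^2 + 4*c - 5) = c - 1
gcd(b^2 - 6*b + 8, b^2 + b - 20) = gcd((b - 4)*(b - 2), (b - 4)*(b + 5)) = b - 4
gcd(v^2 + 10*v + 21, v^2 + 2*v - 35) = v + 7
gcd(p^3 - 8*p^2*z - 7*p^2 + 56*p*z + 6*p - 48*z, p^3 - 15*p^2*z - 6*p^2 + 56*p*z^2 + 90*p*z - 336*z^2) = -p^2 + 8*p*z + 6*p - 48*z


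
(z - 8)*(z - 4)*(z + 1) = z^3 - 11*z^2 + 20*z + 32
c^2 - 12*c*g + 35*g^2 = (c - 7*g)*(c - 5*g)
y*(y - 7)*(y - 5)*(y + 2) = y^4 - 10*y^3 + 11*y^2 + 70*y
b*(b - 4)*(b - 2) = b^3 - 6*b^2 + 8*b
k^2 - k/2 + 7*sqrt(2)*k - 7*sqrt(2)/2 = (k - 1/2)*(k + 7*sqrt(2))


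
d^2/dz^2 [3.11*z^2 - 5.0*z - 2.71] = 6.22000000000000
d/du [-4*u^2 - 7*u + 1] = -8*u - 7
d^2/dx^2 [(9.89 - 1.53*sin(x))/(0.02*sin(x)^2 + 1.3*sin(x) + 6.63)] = (0.000612000000000001*sin(x)^5 - 0.055604*sin(x)^4 - 1.989912*sin(x)^3 - 24.631778*sin(x)^2 + 155.256075*sin(x) + 57.179512)/(0.02*sin(x)^2 + 1.3*sin(x) + 6.63)^3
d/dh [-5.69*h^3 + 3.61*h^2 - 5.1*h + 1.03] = -17.07*h^2 + 7.22*h - 5.1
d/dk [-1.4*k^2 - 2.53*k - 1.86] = -2.8*k - 2.53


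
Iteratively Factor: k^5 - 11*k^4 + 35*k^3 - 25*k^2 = (k - 5)*(k^4 - 6*k^3 + 5*k^2) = (k - 5)^2*(k^3 - k^2) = k*(k - 5)^2*(k^2 - k) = k^2*(k - 5)^2*(k - 1)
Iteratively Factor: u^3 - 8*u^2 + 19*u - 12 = (u - 4)*(u^2 - 4*u + 3) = (u - 4)*(u - 1)*(u - 3)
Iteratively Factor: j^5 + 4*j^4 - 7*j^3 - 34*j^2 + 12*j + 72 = (j + 3)*(j^4 + j^3 - 10*j^2 - 4*j + 24) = (j + 2)*(j + 3)*(j^3 - j^2 - 8*j + 12) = (j - 2)*(j + 2)*(j + 3)*(j^2 + j - 6) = (j - 2)*(j + 2)*(j + 3)^2*(j - 2)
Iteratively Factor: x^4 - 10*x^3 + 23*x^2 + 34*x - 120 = (x - 3)*(x^3 - 7*x^2 + 2*x + 40) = (x - 4)*(x - 3)*(x^2 - 3*x - 10) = (x - 4)*(x - 3)*(x + 2)*(x - 5)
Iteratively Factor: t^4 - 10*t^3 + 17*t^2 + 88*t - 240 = (t - 4)*(t^3 - 6*t^2 - 7*t + 60) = (t - 4)*(t + 3)*(t^2 - 9*t + 20) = (t - 5)*(t - 4)*(t + 3)*(t - 4)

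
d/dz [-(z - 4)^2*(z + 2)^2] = -4*z^3 + 12*z^2 + 24*z - 32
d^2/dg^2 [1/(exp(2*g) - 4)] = 4*(exp(2*g) + 4)*exp(2*g)/(exp(2*g) - 4)^3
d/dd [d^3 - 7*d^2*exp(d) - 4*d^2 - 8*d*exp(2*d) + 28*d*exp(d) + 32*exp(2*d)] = -7*d^2*exp(d) + 3*d^2 - 16*d*exp(2*d) + 14*d*exp(d) - 8*d + 56*exp(2*d) + 28*exp(d)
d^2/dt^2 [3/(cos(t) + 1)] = 3*(sin(t)^2 + cos(t) + 1)/(cos(t) + 1)^3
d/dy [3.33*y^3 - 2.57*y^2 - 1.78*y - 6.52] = 9.99*y^2 - 5.14*y - 1.78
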